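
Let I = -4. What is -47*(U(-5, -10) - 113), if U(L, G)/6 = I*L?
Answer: -329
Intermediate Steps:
U(L, G) = -24*L (U(L, G) = 6*(-4*L) = -24*L)
-47*(U(-5, -10) - 113) = -47*(-24*(-5) - 113) = -47*(120 - 113) = -47*7 = -329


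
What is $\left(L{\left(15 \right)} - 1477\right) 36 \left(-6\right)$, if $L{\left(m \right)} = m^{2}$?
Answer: $270432$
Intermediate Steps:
$\left(L{\left(15 \right)} - 1477\right) 36 \left(-6\right) = \left(15^{2} - 1477\right) 36 \left(-6\right) = \left(225 - 1477\right) \left(-216\right) = \left(-1252\right) \left(-216\right) = 270432$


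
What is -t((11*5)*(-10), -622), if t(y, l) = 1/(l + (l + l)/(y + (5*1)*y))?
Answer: 825/512839 ≈ 0.0016087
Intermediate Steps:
t(y, l) = 1/(l + l/(3*y)) (t(y, l) = 1/(l + (2*l)/(y + 5*y)) = 1/(l + (2*l)/((6*y))) = 1/(l + (2*l)*(1/(6*y))) = 1/(l + l/(3*y)))
-t((11*5)*(-10), -622) = -3*(11*5)*(-10)/((-622)*(1 + 3*((11*5)*(-10)))) = -3*55*(-10)*(-1)/(622*(1 + 3*(55*(-10)))) = -3*(-550)*(-1)/(622*(1 + 3*(-550))) = -3*(-550)*(-1)/(622*(1 - 1650)) = -3*(-550)*(-1)/(622*(-1649)) = -3*(-550)*(-1)*(-1)/(622*1649) = -1*(-825/512839) = 825/512839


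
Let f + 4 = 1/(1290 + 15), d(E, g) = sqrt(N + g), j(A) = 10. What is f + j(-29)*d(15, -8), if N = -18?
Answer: -5219/1305 + 10*I*sqrt(26) ≈ -3.9992 + 50.99*I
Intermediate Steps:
d(E, g) = sqrt(-18 + g)
f = -5219/1305 (f = -4 + 1/(1290 + 15) = -4 + 1/1305 = -5219/1305 ≈ -3.9992)
f + j(-29)*d(15, -8) = -5219/1305 + 10*sqrt(-18 - 8) = -5219/1305 + 10*sqrt(-26) = -5219/1305 + 10*(I*sqrt(26)) = -5219/1305 + 10*I*sqrt(26)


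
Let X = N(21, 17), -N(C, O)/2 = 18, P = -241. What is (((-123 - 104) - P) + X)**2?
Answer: 484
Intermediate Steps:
N(C, O) = -36 (N(C, O) = -2*18 = -36)
X = -36
(((-123 - 104) - P) + X)**2 = (((-123 - 104) - 1*(-241)) - 36)**2 = ((-227 + 241) - 36)**2 = (14 - 36)**2 = (-22)**2 = 484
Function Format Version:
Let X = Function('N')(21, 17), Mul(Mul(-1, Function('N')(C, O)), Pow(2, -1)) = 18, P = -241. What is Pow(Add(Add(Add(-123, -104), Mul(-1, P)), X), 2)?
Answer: 484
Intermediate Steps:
Function('N')(C, O) = -36 (Function('N')(C, O) = Mul(-2, 18) = -36)
X = -36
Pow(Add(Add(Add(-123, -104), Mul(-1, P)), X), 2) = Pow(Add(Add(Add(-123, -104), Mul(-1, -241)), -36), 2) = Pow(Add(Add(-227, 241), -36), 2) = Pow(Add(14, -36), 2) = Pow(-22, 2) = 484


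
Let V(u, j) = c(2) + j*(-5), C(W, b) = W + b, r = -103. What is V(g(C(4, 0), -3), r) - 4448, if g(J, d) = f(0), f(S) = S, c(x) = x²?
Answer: -3929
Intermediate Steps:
g(J, d) = 0
V(u, j) = 4 - 5*j (V(u, j) = 2² + j*(-5) = 4 - 5*j)
V(g(C(4, 0), -3), r) - 4448 = (4 - 5*(-103)) - 4448 = (4 + 515) - 4448 = 519 - 4448 = -3929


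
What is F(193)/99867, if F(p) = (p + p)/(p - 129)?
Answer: 193/3195744 ≈ 6.0393e-5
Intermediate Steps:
F(p) = 2*p/(-129 + p) (F(p) = (2*p)/(-129 + p) = 2*p/(-129 + p))
F(193)/99867 = (2*193/(-129 + 193))/99867 = (2*193/64)*(1/99867) = (2*193*(1/64))*(1/99867) = (193/32)*(1/99867) = 193/3195744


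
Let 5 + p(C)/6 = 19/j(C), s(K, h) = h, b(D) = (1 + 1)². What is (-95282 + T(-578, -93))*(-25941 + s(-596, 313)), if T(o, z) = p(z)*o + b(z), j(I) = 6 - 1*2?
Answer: 2419565108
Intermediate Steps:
b(D) = 4 (b(D) = 2² = 4)
j(I) = 4 (j(I) = 6 - 2 = 4)
p(C) = -3/2 (p(C) = -30 + 6*(19/4) = -30 + 57/2 = -3/2)
T(o, z) = 4 - 3*o/2 (T(o, z) = -3*o/2 + 4 = 4 - 3*o/2)
(-95282 + T(-578, -93))*(-25941 + s(-596, 313)) = (-95282 + (4 - 3/2*(-578)))*(-25941 + 313) = (-95282 + (4 + 867))*(-25628) = (-95282 + 871)*(-25628) = -94411*(-25628) = 2419565108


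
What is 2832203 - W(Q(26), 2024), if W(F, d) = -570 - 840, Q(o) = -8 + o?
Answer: 2833613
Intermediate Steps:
W(F, d) = -1410
2832203 - W(Q(26), 2024) = 2832203 - 1*(-1410) = 2832203 + 1410 = 2833613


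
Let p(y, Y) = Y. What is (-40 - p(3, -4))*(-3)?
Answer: 108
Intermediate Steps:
(-40 - p(3, -4))*(-3) = (-40 - 1*(-4))*(-3) = (-40 + 4)*(-3) = -36*(-3) = 108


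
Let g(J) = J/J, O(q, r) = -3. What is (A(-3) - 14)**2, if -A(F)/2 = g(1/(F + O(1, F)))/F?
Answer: 1600/9 ≈ 177.78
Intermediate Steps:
g(J) = 1
A(F) = -2/F
(A(-3) - 14)**2 = (-2/(-3) - 14)**2 = (-2*(-1/3) - 14)**2 = (2/3 - 14)**2 = (-40/3)**2 = 1600/9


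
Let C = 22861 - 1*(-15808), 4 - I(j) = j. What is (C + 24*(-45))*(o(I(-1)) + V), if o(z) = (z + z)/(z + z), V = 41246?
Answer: 1550433483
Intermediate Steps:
I(j) = 4 - j
C = 38669 (C = 22861 + 15808 = 38669)
o(z) = 1 (o(z) = (2*z)/((2*z)) = (2*z)*(1/(2*z)) = 1)
(C + 24*(-45))*(o(I(-1)) + V) = (38669 + 24*(-45))*(1 + 41246) = (38669 - 1080)*41247 = 37589*41247 = 1550433483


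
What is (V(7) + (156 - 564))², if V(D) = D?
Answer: 160801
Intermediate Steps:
(V(7) + (156 - 564))² = (7 + (156 - 564))² = (7 - 408)² = (-401)² = 160801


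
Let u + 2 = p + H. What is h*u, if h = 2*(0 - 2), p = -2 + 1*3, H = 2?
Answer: -4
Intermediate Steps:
p = 1 (p = -2 + 3 = 1)
h = -4 (h = 2*(-2) = -4)
u = 1 (u = -2 + (1 + 2) = -2 + 3 = 1)
h*u = -4*1 = -4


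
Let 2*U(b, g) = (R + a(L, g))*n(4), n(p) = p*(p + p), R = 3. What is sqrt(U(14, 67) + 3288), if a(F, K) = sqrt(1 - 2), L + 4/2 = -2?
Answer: 2*sqrt(834 + 4*I) ≈ 57.758 + 0.13851*I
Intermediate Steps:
L = -4 (L = -2 - 2 = -4)
a(F, K) = I (a(F, K) = sqrt(-1) = I)
n(p) = 2*p**2 (n(p) = p*(2*p) = 2*p**2)
U(b, g) = 48 + 16*I (U(b, g) = ((3 + I)*(2*4**2))/2 = ((3 + I)*(2*16))/2 = ((3 + I)*32)/2 = (96 + 32*I)/2 = 48 + 16*I)
sqrt(U(14, 67) + 3288) = sqrt((48 + 16*I) + 3288) = sqrt(3336 + 16*I)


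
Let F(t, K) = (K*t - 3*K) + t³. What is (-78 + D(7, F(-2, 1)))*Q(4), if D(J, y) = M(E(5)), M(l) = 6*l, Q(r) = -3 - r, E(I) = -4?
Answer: 714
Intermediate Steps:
F(t, K) = t³ - 3*K + K*t (F(t, K) = (-3*K + K*t) + t³ = t³ - 3*K + K*t)
D(J, y) = -24 (D(J, y) = 6*(-4) = -24)
(-78 + D(7, F(-2, 1)))*Q(4) = (-78 - 24)*(-3 - 1*4) = -102*(-3 - 4) = -102*(-7) = 714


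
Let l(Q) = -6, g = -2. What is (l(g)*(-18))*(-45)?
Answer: -4860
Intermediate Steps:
(l(g)*(-18))*(-45) = -6*(-18)*(-45) = 108*(-45) = -4860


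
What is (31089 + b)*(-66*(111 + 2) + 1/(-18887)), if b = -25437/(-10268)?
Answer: -44968932735331383/193931716 ≈ -2.3188e+8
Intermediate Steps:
b = 25437/10268 (b = -25437*(-1/10268) = 25437/10268 ≈ 2.4773)
(31089 + b)*(-66*(111 + 2) + 1/(-18887)) = (31089 + 25437/10268)*(-66*(111 + 2) + 1/(-18887)) = 319247289*(-66*113 - 1/18887)/10268 = 319247289*(-7458 - 1/18887)/10268 = (319247289/10268)*(-140859247/18887) = -44968932735331383/193931716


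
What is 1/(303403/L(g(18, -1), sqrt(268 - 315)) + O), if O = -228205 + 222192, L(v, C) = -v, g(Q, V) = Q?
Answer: -18/411637 ≈ -4.3728e-5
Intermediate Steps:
O = -6013
1/(303403/L(g(18, -1), sqrt(268 - 315)) + O) = 1/(303403/((-1*18)) - 6013) = 1/(303403/(-18) - 6013) = 1/(303403*(-1/18) - 6013) = 1/(-303403/18 - 6013) = 1/(-411637/18) = -18/411637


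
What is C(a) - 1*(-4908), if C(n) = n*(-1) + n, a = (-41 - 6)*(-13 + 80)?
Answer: 4908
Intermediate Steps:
a = -3149 (a = -47*67 = -3149)
C(n) = 0 (C(n) = -n + n = 0)
C(a) - 1*(-4908) = 0 - 1*(-4908) = 0 + 4908 = 4908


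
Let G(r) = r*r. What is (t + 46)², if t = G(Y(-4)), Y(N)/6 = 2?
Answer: 36100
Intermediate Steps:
Y(N) = 12 (Y(N) = 6*2 = 12)
G(r) = r²
t = 144 (t = 12² = 144)
(t + 46)² = (144 + 46)² = 190² = 36100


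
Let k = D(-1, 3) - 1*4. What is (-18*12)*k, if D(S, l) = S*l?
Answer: 1512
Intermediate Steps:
k = -7 (k = -1*3 - 1*4 = -3 - 4 = -7)
(-18*12)*k = -18*12*(-7) = -216*(-7) = 1512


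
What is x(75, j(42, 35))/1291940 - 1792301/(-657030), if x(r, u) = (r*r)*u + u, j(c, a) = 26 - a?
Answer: 57056932423/21221083455 ≈ 2.6887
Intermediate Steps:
x(r, u) = u + u*r² (x(r, u) = r²*u + u = u*r² + u = u + u*r²)
x(75, j(42, 35))/1291940 - 1792301/(-657030) = ((26 - 1*35)*(1 + 75²))/1291940 - 1792301/(-657030) = ((26 - 35)*(1 + 5625))*(1/1291940) - 1792301*(-1/657030) = -9*5626*(1/1291940) + 1792301/657030 = -50634*1/1291940 + 1792301/657030 = -25317/645970 + 1792301/657030 = 57056932423/21221083455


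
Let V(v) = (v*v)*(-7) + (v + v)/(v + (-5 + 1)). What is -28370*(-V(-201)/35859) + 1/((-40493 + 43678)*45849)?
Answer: -16012103392960822837/71564901971745 ≈ -2.2374e+5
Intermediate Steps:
V(v) = -7*v² + 2*v/(-4 + v) (V(v) = v²*(-7) + (2*v)/(v - 4) = -7*v² + (2*v)/(-4 + v) = -7*v² + 2*v/(-4 + v))
-28370*(-V(-201)/35859) + 1/((-40493 + 43678)*45849) = -28370*67*(2 - 7*(-201)² + 28*(-201))/(11953*(-4 - 201)) + 1/((-40493 + 43678)*45849) = -28370/((-35859*205/(201*(2 - 7*40401 - 5628)))) + (1/45849)/3185 = -28370/((-35859*205/(201*(2 - 282807 - 5628)))) + (1/3185)*(1/45849) = -28370/((-35859/((-201*(-1/205)*(-288433))))) + 1/146029065 = -28370/((-35859/(-57975033/205))) + 1/146029065 = -28370/((-35859*(-205/57975033))) + 1/146029065 = -28370/2450365/19325011 + 1/146029065 = -28370*19325011/2450365 + 1/146029065 = -109650112414/490073 + 1/146029065 = -16012103392960822837/71564901971745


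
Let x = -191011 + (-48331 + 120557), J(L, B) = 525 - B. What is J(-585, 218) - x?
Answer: 119092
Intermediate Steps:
x = -118785 (x = -191011 + 72226 = -118785)
J(-585, 218) - x = (525 - 1*218) - 1*(-118785) = (525 - 218) + 118785 = 307 + 118785 = 119092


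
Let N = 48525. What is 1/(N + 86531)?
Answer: 1/135056 ≈ 7.4043e-6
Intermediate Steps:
1/(N + 86531) = 1/(48525 + 86531) = 1/135056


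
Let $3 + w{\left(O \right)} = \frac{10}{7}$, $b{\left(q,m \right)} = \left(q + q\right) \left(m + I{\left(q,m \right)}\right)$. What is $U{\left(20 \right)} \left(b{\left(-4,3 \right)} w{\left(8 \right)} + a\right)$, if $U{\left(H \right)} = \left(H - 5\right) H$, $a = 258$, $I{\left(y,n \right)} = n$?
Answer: $\frac{700200}{7} \approx 1.0003 \cdot 10^{5}$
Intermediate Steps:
$b{\left(q,m \right)} = 4 m q$ ($b{\left(q,m \right)} = \left(q + q\right) \left(m + m\right) = 2 q 2 m = 4 m q$)
$w{\left(O \right)} = - \frac{11}{7}$ ($w{\left(O \right)} = -3 + \frac{10}{7} = - \frac{11}{7}$)
$U{\left(H \right)} = H \left(-5 + H\right)$ ($U{\left(H \right)} = \left(-5 + H\right) H = H \left(-5 + H\right)$)
$U{\left(20 \right)} \left(b{\left(-4,3 \right)} w{\left(8 \right)} + a\right) = 20 \left(-5 + 20\right) \left(4 \cdot 3 \left(-4\right) \left(- \frac{11}{7}\right) + 258\right) = 20 \cdot 15 \left(\left(-48\right) \left(- \frac{11}{7}\right) + 258\right) = 300 \left(\frac{528}{7} + 258\right) = 300 \cdot \frac{2334}{7} = \frac{700200}{7}$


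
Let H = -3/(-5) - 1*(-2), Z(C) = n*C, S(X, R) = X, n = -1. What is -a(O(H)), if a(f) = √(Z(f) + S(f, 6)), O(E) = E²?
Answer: 0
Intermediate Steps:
Z(C) = -C
H = 13/5 (H = -3*(-⅕) + 2 = ⅗ + 2 = 13/5 ≈ 2.6000)
a(f) = 0 (a(f) = √(-f + f) = √0 = 0)
-a(O(H)) = -1*0 = 0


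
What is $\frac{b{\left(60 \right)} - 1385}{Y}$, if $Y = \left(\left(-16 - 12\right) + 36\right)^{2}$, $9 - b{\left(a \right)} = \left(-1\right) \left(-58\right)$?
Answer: $- \frac{717}{32} \approx -22.406$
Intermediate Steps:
$b{\left(a \right)} = -49$ ($b{\left(a \right)} = 9 - \left(-1\right) \left(-58\right) = 9 - 58 = -49$)
$Y = 64$ ($Y = \left(\left(-16 - 12\right) + 36\right)^{2} = \left(-28 + 36\right)^{2} = 8^{2} = 64$)
$\frac{b{\left(60 \right)} - 1385}{Y} = \frac{-49 - 1385}{64} = \left(-49 - 1385\right) \frac{1}{64} = \left(-1434\right) \frac{1}{64} = - \frac{717}{32}$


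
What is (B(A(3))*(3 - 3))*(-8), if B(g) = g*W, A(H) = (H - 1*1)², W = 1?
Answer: 0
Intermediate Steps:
A(H) = (-1 + H)² (A(H) = (H - 1)² = (-1 + H)²)
B(g) = g (B(g) = g*1 = g)
(B(A(3))*(3 - 3))*(-8) = ((-1 + 3)²*(3 - 3))*(-8) = (2²*0)*(-8) = (4*0)*(-8) = 0*(-8) = 0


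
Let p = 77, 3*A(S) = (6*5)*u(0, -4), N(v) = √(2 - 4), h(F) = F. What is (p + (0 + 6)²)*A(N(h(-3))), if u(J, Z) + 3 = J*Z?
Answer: -3390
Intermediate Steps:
u(J, Z) = -3 + J*Z
N(v) = I*√2 (N(v) = √(-2) = I*√2)
A(S) = -30 (A(S) = ((6*5)*(-3 + 0*(-4)))/3 = (30*(-3 + 0))/3 = (30*(-3))/3 = (⅓)*(-90) = -30)
(p + (0 + 6)²)*A(N(h(-3))) = (77 + (0 + 6)²)*(-30) = (77 + 6²)*(-30) = (77 + 36)*(-30) = 113*(-30) = -3390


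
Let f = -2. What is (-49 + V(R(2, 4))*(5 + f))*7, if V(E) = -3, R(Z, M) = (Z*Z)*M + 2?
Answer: -406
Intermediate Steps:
R(Z, M) = 2 + M*Z**2 (R(Z, M) = Z**2*M + 2 = M*Z**2 + 2 = 2 + M*Z**2)
(-49 + V(R(2, 4))*(5 + f))*7 = (-49 - 3*(5 - 2))*7 = (-49 - 3*3)*7 = (-49 - 9)*7 = -58*7 = -406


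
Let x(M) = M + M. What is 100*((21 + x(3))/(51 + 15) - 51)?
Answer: -55650/11 ≈ -5059.1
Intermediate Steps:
x(M) = 2*M
100*((21 + x(3))/(51 + 15) - 51) = 100*((21 + 2*3)/(51 + 15) - 51) = 100*((21 + 6)/66 - 51) = 100*(27*(1/66) - 51) = 100*(9/22 - 51) = 100*(-1113/22) = -55650/11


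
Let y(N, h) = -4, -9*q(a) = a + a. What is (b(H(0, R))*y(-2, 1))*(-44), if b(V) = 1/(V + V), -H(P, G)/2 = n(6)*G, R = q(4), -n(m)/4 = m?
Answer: -33/16 ≈ -2.0625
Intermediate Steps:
n(m) = -4*m
q(a) = -2*a/9 (q(a) = -(a + a)/9 = -2*a/9)
R = -8/9 (R = -2/9*4 = -8/9 ≈ -0.88889)
H(P, G) = 48*G (H(P, G) = -2*(-4*6)*G = -(-48)*G = 48*G)
b(V) = 1/(2*V)
(b(H(0, R))*y(-2, 1))*(-44) = ((1/(2*((48*(-8/9)))))*(-4))*(-44) = ((1/(2*(-128/3)))*(-4))*(-44) = (((½)*(-3/128))*(-4))*(-44) = -3/256*(-4)*(-44) = (3/64)*(-44) = -33/16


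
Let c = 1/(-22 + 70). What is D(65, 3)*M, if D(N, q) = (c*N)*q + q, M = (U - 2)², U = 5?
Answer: 1017/16 ≈ 63.563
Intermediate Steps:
c = 1/48 ≈ 0.020833
M = 9 (M = (5 - 2)² = 3² = 9)
D(N, q) = q + N*q/48 (D(N, q) = (N/48)*q + q = N*q/48 + q = q + N*q/48)
D(65, 3)*M = ((1/48)*3*(48 + 65))*9 = ((1/48)*3*113)*9 = (113/16)*9 = 1017/16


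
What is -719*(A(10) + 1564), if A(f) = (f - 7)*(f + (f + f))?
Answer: -1189226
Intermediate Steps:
A(f) = 3*f*(-7 + f) (A(f) = (-7 + f)*(f + 2*f) = (-7 + f)*(3*f) = 3*f*(-7 + f))
-719*(A(10) + 1564) = -719*(3*10*(-7 + 10) + 1564) = -719*(3*10*3 + 1564) = -719*(90 + 1564) = -719*1654 = -1189226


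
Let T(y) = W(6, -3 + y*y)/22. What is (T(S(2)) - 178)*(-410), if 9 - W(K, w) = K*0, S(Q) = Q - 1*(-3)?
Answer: 800935/11 ≈ 72812.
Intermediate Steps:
S(Q) = 3 + Q (S(Q) = Q + 3 = 3 + Q)
W(K, w) = 9 (W(K, w) = 9 - K*0 = 9 - 1*0 = 9 + 0 = 9)
T(y) = 9/22
(T(S(2)) - 178)*(-410) = (9/22 - 178)*(-410) = -3907/22*(-410) = 800935/11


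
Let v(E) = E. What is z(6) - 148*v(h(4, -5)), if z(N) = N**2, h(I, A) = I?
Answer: -556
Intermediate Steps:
z(6) - 148*v(h(4, -5)) = 6**2 - 148*4 = 36 - 592 = -556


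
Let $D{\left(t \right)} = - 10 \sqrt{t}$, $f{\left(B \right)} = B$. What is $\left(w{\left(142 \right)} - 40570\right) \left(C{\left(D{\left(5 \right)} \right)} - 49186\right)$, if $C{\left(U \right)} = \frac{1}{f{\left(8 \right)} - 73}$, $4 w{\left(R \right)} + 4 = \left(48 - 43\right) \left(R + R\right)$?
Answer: $\frac{128574211656}{65} \approx 1.9781 \cdot 10^{9}$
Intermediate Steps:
$w{\left(R \right)} = -1 + \frac{5 R}{2}$ ($w{\left(R \right)} = -1 + \frac{\left(48 - 43\right) \left(R + R\right)}{4} = -1 + \frac{5 \cdot 2 R}{4} = -1 + \frac{10 R}{4} = -1 + \frac{5 R}{2}$)
$C{\left(U \right)} = - \frac{1}{65}$ ($C{\left(U \right)} = \frac{1}{8 - 73} = \frac{1}{-65} = - \frac{1}{65}$)
$\left(w{\left(142 \right)} - 40570\right) \left(C{\left(D{\left(5 \right)} \right)} - 49186\right) = \left(\left(-1 + \frac{5}{2} \cdot 142\right) - 40570\right) \left(- \frac{1}{65} - 49186\right) = \left(\left(-1 + 355\right) - 40570\right) \left(- \frac{3197091}{65}\right) = \left(354 - 40570\right) \left(- \frac{3197091}{65}\right) = \left(-40216\right) \left(- \frac{3197091}{65}\right) = \frac{128574211656}{65}$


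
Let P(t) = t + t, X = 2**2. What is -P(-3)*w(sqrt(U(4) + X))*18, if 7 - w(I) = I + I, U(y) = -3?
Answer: 540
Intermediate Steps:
X = 4
w(I) = 7 - 2*I (w(I) = 7 - (I + I) = 7 - 2*I)
P(t) = 2*t
-P(-3)*w(sqrt(U(4) + X))*18 = -(2*(-3))*(7 - 2*sqrt(-3 + 4))*18 = -(-6*(7 - 2*sqrt(1)))*18 = -(-6*(7 - 2*1))*18 = -(-6*(7 - 2))*18 = -(-6*5)*18 = -(-30)*18 = -1*(-540) = 540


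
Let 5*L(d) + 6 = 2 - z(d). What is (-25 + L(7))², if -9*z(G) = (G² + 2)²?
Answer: 1024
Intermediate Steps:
z(G) = -(2 + G²)²/9 (z(G) = -(G² + 2)²/9 = -(2 + G²)²/9)
L(d) = -⅘ + (2 + d²)²/45 (L(d) = -6/5 + (2 - (-1)*(2 + d²)²/9)/5 = -6/5 + (2 + (2 + d²)²/9)/5 = -6/5 + (⅖ + (2 + d²)²/45) = -⅘ + (2 + d²)²/45)
(-25 + L(7))² = (-25 + (-⅘ + (2 + 7²)²/45))² = (-25 + (-⅘ + (2 + 49)²/45))² = (-25 + (-⅘ + (1/45)*51²))² = (-25 + (-⅘ + (1/45)*2601))² = (-25 + (-⅘ + 289/5))² = (-25 + 57)² = 32² = 1024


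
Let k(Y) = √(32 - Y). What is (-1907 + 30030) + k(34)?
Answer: 28123 + I*√2 ≈ 28123.0 + 1.4142*I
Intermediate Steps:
(-1907 + 30030) + k(34) = (-1907 + 30030) + √(32 - 1*34) = 28123 + √(32 - 34) = 28123 + √(-2) = 28123 + I*√2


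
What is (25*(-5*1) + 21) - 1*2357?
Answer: -2461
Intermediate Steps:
(25*(-5*1) + 21) - 1*2357 = (25*(-5) + 21) - 2357 = (-125 + 21) - 2357 = -104 - 2357 = -2461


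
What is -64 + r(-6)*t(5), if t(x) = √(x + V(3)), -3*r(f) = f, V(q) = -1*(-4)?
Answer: -58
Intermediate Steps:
V(q) = 4
r(f) = -f/3
t(x) = √(4 + x) (t(x) = √(x + 4) = √(4 + x))
-64 + r(-6)*t(5) = -64 + (-⅓*(-6))*√(4 + 5) = -64 + 2*√9 = -64 + 2*3 = -64 + 6 = -58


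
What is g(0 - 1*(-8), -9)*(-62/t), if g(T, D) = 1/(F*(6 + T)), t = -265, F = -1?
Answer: -31/1855 ≈ -0.016712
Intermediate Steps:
g(T, D) = 1/(-6 - T) (g(T, D) = 1/(-(6 + T)) = 1/(-6 - T))
g(0 - 1*(-8), -9)*(-62/t) = (-1/(6 + (0 - 1*(-8))))*(-62/(-265)) = (-1/(6 + (0 + 8)))*(-62*(-1/265)) = -1/(6 + 8)*(62/265) = -1/14*(62/265) = -1*1/14*(62/265) = -1/14*62/265 = -31/1855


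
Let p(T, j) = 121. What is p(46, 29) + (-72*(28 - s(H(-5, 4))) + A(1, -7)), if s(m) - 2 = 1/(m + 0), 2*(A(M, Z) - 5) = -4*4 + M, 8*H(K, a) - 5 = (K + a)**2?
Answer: -3315/2 ≈ -1657.5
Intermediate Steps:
H(K, a) = 5/8 + (K + a)**2/8
A(M, Z) = -3 + M/2 (A(M, Z) = 5 + (-4*4 + M)/2 = 5 + (-16 + M)/2 = 5 + (-8 + M/2) = -3 + M/2)
s(m) = 2 + 1/m (s(m) = 2 + 1/(m + 0) = 2 + 1/m)
p(46, 29) + (-72*(28 - s(H(-5, 4))) + A(1, -7)) = 121 + (-72*(28 - (2 + 1/(5/8 + (-5 + 4)**2/8))) + (-3 + (1/2)*1)) = 121 + (-72*(28 - (2 + 1/(5/8 + (1/8)*(-1)**2))) + (-3 + 1/2)) = 121 + (-72*(28 - (2 + 1/(5/8 + (1/8)*1))) - 5/2) = 121 + (-72*(28 - (2 + 1/(5/8 + 1/8))) - 5/2) = 121 + (-72*(28 - (2 + 1/(3/4))) - 5/2) = 121 + (-72*(28 - (2 + 4/3)) - 5/2) = 121 + (-72*(28 - 1*10/3) - 5/2) = 121 + (-72*(28 - 10/3) - 5/2) = 121 + (-72*74/3 - 5/2) = 121 + (-1776 - 5/2) = 121 - 3557/2 = -3315/2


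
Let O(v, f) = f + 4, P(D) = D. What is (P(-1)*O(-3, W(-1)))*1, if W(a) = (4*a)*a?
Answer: -8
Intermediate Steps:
W(a) = 4*a**2
O(v, f) = 4 + f
(P(-1)*O(-3, W(-1)))*1 = -(4 + 4*(-1)**2)*1 = -(4 + 4*1)*1 = -(4 + 4)*1 = -1*8*1 = -8*1 = -8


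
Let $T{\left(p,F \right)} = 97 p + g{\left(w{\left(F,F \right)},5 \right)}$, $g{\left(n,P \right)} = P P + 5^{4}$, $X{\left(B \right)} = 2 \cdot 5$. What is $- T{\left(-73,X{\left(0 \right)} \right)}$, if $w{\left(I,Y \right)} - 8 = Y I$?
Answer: $6431$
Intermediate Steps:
$X{\left(B \right)} = 10$
$w{\left(I,Y \right)} = 8 + I Y$ ($w{\left(I,Y \right)} = 8 + Y I = 8 + I Y$)
$g{\left(n,P \right)} = 625 + P^{2}$ ($g{\left(n,P \right)} = P^{2} + 625 = 625 + P^{2}$)
$T{\left(p,F \right)} = 650 + 97 p$ ($T{\left(p,F \right)} = 97 p + \left(625 + 5^{2}\right) = 97 p + \left(625 + 25\right) = 97 p + 650 = 650 + 97 p$)
$- T{\left(-73,X{\left(0 \right)} \right)} = - (650 + 97 \left(-73\right)) = - (650 - 7081) = \left(-1\right) \left(-6431\right) = 6431$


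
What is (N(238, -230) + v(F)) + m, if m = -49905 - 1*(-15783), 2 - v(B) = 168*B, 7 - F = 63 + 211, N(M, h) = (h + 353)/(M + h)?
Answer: 86011/8 ≈ 10751.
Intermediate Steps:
N(M, h) = (353 + h)/(M + h)
F = -267 (F = 7 - (63 + 211) = 7 - 1*274 = 7 - 274 = -267)
v(B) = 2 - 168*B
m = -34122 (m = -49905 + 15783 = -34122)
(N(238, -230) + v(F)) + m = ((353 - 230)/(238 - 230) + (2 - 168*(-267))) - 34122 = (123/8 + (2 + 44856)) - 34122 = ((⅛)*123 + 44858) - 34122 = (123/8 + 44858) - 34122 = 358987/8 - 34122 = 86011/8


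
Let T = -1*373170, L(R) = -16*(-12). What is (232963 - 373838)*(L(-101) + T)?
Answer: 52543275750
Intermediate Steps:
L(R) = 192
T = -373170
(232963 - 373838)*(L(-101) + T) = (232963 - 373838)*(192 - 373170) = -140875*(-372978) = 52543275750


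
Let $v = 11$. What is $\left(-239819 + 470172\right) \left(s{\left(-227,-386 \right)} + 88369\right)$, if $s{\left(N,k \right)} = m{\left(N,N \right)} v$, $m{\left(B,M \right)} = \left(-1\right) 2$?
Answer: $20350996491$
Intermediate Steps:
$m{\left(B,M \right)} = -2$
$s{\left(N,k \right)} = -22$ ($s{\left(N,k \right)} = \left(-2\right) 11 = -22$)
$\left(-239819 + 470172\right) \left(s{\left(-227,-386 \right)} + 88369\right) = \left(-239819 + 470172\right) \left(-22 + 88369\right) = 230353 \cdot 88347 = 20350996491$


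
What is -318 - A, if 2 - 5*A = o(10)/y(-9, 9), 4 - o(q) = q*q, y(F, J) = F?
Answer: -4744/15 ≈ -316.27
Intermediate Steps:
o(q) = 4 - q² (o(q) = 4 - q*q = 4 - q²)
A = -26/15 (A = ⅖ - (4 - 1*10²)/(5*(-9)) = ⅖ - (4 - 1*100)*(-1)/(5*9) = ⅖ - (4 - 100)*(-1)/(5*9) = ⅖ - (-96)*(-1)/(5*9) = ⅖ - ⅕*32/3 = ⅖ - 32/15 = -26/15 ≈ -1.7333)
-318 - A = -318 - 1*(-26/15) = -318 + 26/15 = -4744/15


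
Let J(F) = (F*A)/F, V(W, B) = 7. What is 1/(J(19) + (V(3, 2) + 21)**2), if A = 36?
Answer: 1/820 ≈ 0.0012195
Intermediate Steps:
J(F) = 36 (J(F) = (F*36)/F = (36*F)/F = 36)
1/(J(19) + (V(3, 2) + 21)**2) = 1/(36 + (7 + 21)**2) = 1/(36 + 28**2) = 1/(36 + 784) = 1/820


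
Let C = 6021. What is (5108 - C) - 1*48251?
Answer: -49164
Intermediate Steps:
(5108 - C) - 1*48251 = (5108 - 1*6021) - 1*48251 = (5108 - 6021) - 48251 = -913 - 48251 = -49164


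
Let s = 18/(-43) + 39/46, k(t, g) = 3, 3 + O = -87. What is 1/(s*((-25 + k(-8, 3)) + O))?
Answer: -989/47544 ≈ -0.020802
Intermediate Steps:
O = -90 (O = -3 - 87 = -90)
s = 849/1978 (s = 18*(-1/43) + 39*(1/46) = -18/43 + 39/46 = 849/1978 ≈ 0.42922)
1/(s*((-25 + k(-8, 3)) + O)) = 1/(849*((-25 + 3) - 90)/1978) = 1/(849*(-22 - 90)/1978) = 1/((849/1978)*(-112)) = 1/(-47544/989) = -989/47544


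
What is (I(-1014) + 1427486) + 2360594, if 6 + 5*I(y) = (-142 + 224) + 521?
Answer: 18940997/5 ≈ 3.7882e+6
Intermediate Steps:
I(y) = 597/5 (I(y) = -6/5 + ((-142 + 224) + 521)/5 = -6/5 + (82 + 521)/5 = -6/5 + (⅕)*603 = -6/5 + 603/5 = 597/5)
(I(-1014) + 1427486) + 2360594 = (597/5 + 1427486) + 2360594 = 7138027/5 + 2360594 = 18940997/5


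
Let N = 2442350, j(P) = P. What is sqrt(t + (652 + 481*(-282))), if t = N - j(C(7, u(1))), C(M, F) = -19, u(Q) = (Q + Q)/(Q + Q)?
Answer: sqrt(2307379) ≈ 1519.0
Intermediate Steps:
u(Q) = 1 (u(Q) = (2*Q)/((2*Q)) = (2*Q)*(1/(2*Q)) = 1)
t = 2442369 (t = 2442350 - 1*(-19) = 2442350 + 19 = 2442369)
sqrt(t + (652 + 481*(-282))) = sqrt(2442369 + (652 + 481*(-282))) = sqrt(2442369 + (652 - 135642)) = sqrt(2442369 - 134990) = sqrt(2307379)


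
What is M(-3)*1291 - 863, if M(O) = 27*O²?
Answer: 312850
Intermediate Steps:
M(-3)*1291 - 863 = (27*(-3)²)*1291 - 863 = (27*9)*1291 - 863 = 243*1291 - 863 = 313713 - 863 = 312850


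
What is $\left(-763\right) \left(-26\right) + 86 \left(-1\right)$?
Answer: $19752$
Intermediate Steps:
$\left(-763\right) \left(-26\right) + 86 \left(-1\right) = 19838 - 86 = 19752$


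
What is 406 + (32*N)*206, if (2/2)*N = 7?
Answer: 46550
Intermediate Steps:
N = 7
406 + (32*N)*206 = 406 + (32*7)*206 = 406 + 224*206 = 406 + 46144 = 46550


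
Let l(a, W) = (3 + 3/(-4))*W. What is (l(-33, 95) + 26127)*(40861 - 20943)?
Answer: 1049310117/2 ≈ 5.2466e+8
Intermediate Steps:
l(a, W) = 9*W/4 (l(a, W) = (3 + 3*(-1/4))*W = (3 - 3/4)*W = 9*W/4)
(l(-33, 95) + 26127)*(40861 - 20943) = ((9/4)*95 + 26127)*(40861 - 20943) = (855/4 + 26127)*19918 = (105363/4)*19918 = 1049310117/2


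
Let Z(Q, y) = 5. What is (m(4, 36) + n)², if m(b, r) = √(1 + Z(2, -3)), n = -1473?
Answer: (1473 - √6)² ≈ 2.1625e+6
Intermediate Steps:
m(b, r) = √6 (m(b, r) = √(1 + 5) = √6)
(m(4, 36) + n)² = (√6 - 1473)² = (-1473 + √6)²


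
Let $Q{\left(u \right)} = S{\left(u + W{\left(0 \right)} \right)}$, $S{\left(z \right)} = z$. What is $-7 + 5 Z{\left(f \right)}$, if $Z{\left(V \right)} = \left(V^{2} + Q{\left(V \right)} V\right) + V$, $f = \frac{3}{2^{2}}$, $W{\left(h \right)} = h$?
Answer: $\frac{19}{8} \approx 2.375$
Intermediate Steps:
$Q{\left(u \right)} = u$ ($Q{\left(u \right)} = u + 0 = u$)
$f = \frac{3}{4} \approx 0.75$
$Z{\left(V \right)} = V + 2 V^{2}$ ($Z{\left(V \right)} = \left(V^{2} + V V\right) + V = \left(V^{2} + V^{2}\right) + V = 2 V^{2} + V = V + 2 V^{2}$)
$-7 + 5 Z{\left(f \right)} = -7 + 5 \frac{3 \left(1 + 2 \cdot \frac{3}{4}\right)}{4} = -7 + 5 \frac{3 \left(1 + \frac{3}{2}\right)}{4} = -7 + 5 \cdot \frac{3}{4} \cdot \frac{5}{2} = -7 + 5 \cdot \frac{15}{8} = -7 + \frac{75}{8} = \frac{19}{8}$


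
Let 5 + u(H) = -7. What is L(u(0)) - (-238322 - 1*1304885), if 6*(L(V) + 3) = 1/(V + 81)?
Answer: 638886457/414 ≈ 1.5432e+6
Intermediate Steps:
u(H) = -12 (u(H) = -5 - 7 = -12)
L(V) = -3 + 1/(6*(81 + V)) (L(V) = -3 + 1/(6*(V + 81)) = -3 + 1/(6*(81 + V)))
L(u(0)) - (-238322 - 1*1304885) = (-1457 - 18*(-12))/(6*(81 - 12)) - (-238322 - 1*1304885) = (⅙)*(-1457 + 216)/69 - (-238322 - 1304885) = (⅙)*(1/69)*(-1241) - 1*(-1543207) = -1241/414 + 1543207 = 638886457/414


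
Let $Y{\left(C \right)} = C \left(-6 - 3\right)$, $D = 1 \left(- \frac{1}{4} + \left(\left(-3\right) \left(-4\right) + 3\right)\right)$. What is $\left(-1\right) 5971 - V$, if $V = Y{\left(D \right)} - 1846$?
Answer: $- \frac{15969}{4} \approx -3992.3$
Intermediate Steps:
$D = \frac{59}{4}$ ($D = 1 \left(\left(-1\right) \frac{1}{4} + \left(12 + 3\right)\right) = 1 \left(- \frac{1}{4} + 15\right) = 1 \cdot \frac{59}{4} = \frac{59}{4} \approx 14.75$)
$Y{\left(C \right)} = - 9 C$ ($Y{\left(C \right)} = C \left(-9\right) = - 9 C$)
$V = - \frac{7915}{4}$ ($V = \left(-9\right) \frac{59}{4} - 1846 = - \frac{531}{4} - 1846 = - \frac{7915}{4} \approx -1978.8$)
$\left(-1\right) 5971 - V = \left(-1\right) 5971 - - \frac{7915}{4} = -5971 + \frac{7915}{4} = - \frac{15969}{4}$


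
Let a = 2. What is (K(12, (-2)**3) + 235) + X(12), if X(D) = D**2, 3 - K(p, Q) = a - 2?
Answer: 382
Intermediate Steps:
K(p, Q) = 3 (K(p, Q) = 3 - (2 - 2) = 3 - 1*0 = 3 + 0 = 3)
(K(12, (-2)**3) + 235) + X(12) = (3 + 235) + 12**2 = 238 + 144 = 382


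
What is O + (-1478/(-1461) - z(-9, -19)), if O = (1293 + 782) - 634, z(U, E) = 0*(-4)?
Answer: 2106779/1461 ≈ 1442.0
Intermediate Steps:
z(U, E) = 0
O = 1441 (O = 2075 - 634 = 1441)
O + (-1478/(-1461) - z(-9, -19)) = 1441 + (-1478/(-1461) - 1*0) = 1441 + (-1478*(-1/1461) + 0) = 1441 + (1478/1461 + 0) = 1441 + 1478/1461 = 2106779/1461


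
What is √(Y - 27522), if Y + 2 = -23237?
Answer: I*√50761 ≈ 225.3*I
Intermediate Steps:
Y = -23239 (Y = -2 - 23237 = -23239)
√(Y - 27522) = √(-23239 - 27522) = √(-50761) = I*√50761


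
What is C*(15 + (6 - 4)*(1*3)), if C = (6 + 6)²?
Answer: 3024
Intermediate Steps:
C = 144 (C = 12² = 144)
C*(15 + (6 - 4)*(1*3)) = 144*(15 + (6 - 4)*(1*3)) = 144*(15 + 2*3) = 144*(15 + 6) = 144*21 = 3024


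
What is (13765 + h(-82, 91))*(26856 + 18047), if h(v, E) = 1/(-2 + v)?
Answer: 51919497877/84 ≈ 6.1809e+8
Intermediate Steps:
(13765 + h(-82, 91))*(26856 + 18047) = (13765 + 1/(-2 - 82))*(26856 + 18047) = (13765 + 1/(-84))*44903 = (13765 - 1/84)*44903 = (1156259/84)*44903 = 51919497877/84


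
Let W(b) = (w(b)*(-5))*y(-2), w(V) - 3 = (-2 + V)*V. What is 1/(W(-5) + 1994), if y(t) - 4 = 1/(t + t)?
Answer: 2/2563 ≈ 0.00078034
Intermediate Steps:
y(t) = 4 + 1/(2*t) (y(t) = 4 + 1/(t + t) = 4 + 1/(2*t))
w(V) = 3 + V*(-2 + V) (w(V) = 3 + (-2 + V)*V = 3 + V*(-2 + V))
W(b) = -225/4 - 75*b²/4 + 75*b/2 (W(b) = ((3 + b² - 2*b)*(-5))*(4 + (½)/(-2)) = (-15 - 5*b² + 10*b)*(4 + (½)*(-½)) = (-15 - 5*b² + 10*b)*(4 - ¼) = (-15 - 5*b² + 10*b)*(15/4) = -225/4 - 75*b²/4 + 75*b/2)
1/(W(-5) + 1994) = 1/((-225/4 - 75/4*(-5)² + (75/2)*(-5)) + 1994) = 1/((-225/4 - 75/4*25 - 375/2) + 1994) = 1/((-225/4 - 1875/4 - 375/2) + 1994) = 1/(-1425/2 + 1994) = 1/(2563/2) = 2/2563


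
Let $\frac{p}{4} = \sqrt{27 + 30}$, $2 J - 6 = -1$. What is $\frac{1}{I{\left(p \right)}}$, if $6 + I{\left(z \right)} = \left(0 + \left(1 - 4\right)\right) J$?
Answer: $- \frac{2}{27} \approx -0.074074$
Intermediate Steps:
$J = \frac{5}{2}$ ($J = 3 + \frac{1}{2} \left(-1\right) = 3 - \frac{1}{2} = \frac{5}{2} \approx 2.5$)
$p = 4 \sqrt{57}$ ($p = 4 \sqrt{27 + 30} = 4 \sqrt{57} \approx 30.199$)
$I{\left(z \right)} = - \frac{27}{2}$ ($I{\left(z \right)} = -6 + \left(0 + \left(1 - 4\right)\right) \frac{5}{2} = -6 + \left(0 - 3\right) \frac{5}{2} = -6 - \frac{15}{2} = - \frac{27}{2}$)
$\frac{1}{I{\left(p \right)}} = \frac{1}{- \frac{27}{2}} = - \frac{2}{27}$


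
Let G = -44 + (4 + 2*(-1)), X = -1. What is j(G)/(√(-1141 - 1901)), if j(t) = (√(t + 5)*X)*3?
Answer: -√74/26 ≈ -0.33086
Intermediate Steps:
G = -42 (G = -44 + (4 - 2) = -44 + 2 = -42)
j(t) = -3*√(5 + t) (j(t) = (√(t + 5)*(-1))*3 = (√(5 + t)*(-1))*3 = -√(5 + t)*3 = -3*√(5 + t))
j(G)/(√(-1141 - 1901)) = (-3*√(5 - 42))/(√(-1141 - 1901)) = (-3*I*√37)/(√(-3042)) = (-3*I*√37)/((39*I*√2)) = (-3*I*√37)*(-I*√2/78) = -√74/26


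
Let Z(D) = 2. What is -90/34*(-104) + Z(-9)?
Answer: 4714/17 ≈ 277.29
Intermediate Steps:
-90/34*(-104) + Z(-9) = -90/34*(-104) + 2 = -90*1/34*(-104) + 2 = -45/17*(-104) + 2 = 4680/17 + 2 = 4714/17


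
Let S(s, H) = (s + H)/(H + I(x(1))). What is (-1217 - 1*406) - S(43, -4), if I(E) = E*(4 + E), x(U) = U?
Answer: -1662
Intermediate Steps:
S(s, H) = (H + s)/(5 + H) (S(s, H) = (s + H)/(H + 1*(4 + 1)) = (H + s)/(H + 1*5) = (H + s)/(H + 5) = (H + s)/(5 + H))
(-1217 - 1*406) - S(43, -4) = (-1217 - 1*406) - (-4 + 43)/(5 - 4) = (-1217 - 406) - 39/1 = -1623 - 39 = -1662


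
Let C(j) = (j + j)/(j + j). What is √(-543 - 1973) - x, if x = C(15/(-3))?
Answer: -1 + 2*I*√629 ≈ -1.0 + 50.16*I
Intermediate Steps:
C(j) = 1 (C(j) = (2*j)/((2*j)) = (2*j)*(1/(2*j)) = 1)
x = 1
√(-543 - 1973) - x = √(-543 - 1973) - 1*1 = √(-2516) - 1 = 2*I*√629 - 1 = -1 + 2*I*√629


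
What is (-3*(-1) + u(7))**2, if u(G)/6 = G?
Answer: 2025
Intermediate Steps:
u(G) = 6*G
(-3*(-1) + u(7))**2 = (-3*(-1) + 6*7)**2 = (3 + 42)**2 = 45**2 = 2025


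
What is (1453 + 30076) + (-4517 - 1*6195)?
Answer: 20817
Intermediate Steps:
(1453 + 30076) + (-4517 - 1*6195) = 31529 + (-4517 - 6195) = 31529 - 10712 = 20817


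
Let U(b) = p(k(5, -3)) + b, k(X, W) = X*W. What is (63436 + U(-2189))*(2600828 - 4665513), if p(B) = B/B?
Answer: -126457826880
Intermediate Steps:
k(X, W) = W*X
p(B) = 1
U(b) = 1 + b
(63436 + U(-2189))*(2600828 - 4665513) = (63436 + (1 - 2189))*(2600828 - 4665513) = (63436 - 2188)*(-2064685) = 61248*(-2064685) = -126457826880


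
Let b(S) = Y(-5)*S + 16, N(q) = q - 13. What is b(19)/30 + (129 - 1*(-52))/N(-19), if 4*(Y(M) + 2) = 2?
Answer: -583/96 ≈ -6.0729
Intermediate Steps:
Y(M) = -3/2 (Y(M) = -2 + (¼)*2 = -2 + ½ = -3/2)
N(q) = -13 + q
b(S) = 16 - 3*S/2 (b(S) = -3*S/2 + 16 = 16 - 3*S/2)
b(19)/30 + (129 - 1*(-52))/N(-19) = (16 - 3/2*19)/30 + (129 - 1*(-52))/(-13 - 19) = (16 - 57/2)*(1/30) + (129 + 52)/(-32) = -25/2*1/30 + 181*(-1/32) = -5/12 - 181/32 = -583/96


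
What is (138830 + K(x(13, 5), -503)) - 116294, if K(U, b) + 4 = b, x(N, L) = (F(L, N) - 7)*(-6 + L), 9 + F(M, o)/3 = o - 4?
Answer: 22029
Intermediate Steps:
F(M, o) = -39 + 3*o (F(M, o) = -27 + 3*(o - 4) = -27 + 3*(-4 + o) = -27 + (-12 + 3*o) = -39 + 3*o)
x(N, L) = (-46 + 3*N)*(-6 + L) (x(N, L) = ((-39 + 3*N) - 7)*(-6 + L) = (-46 + 3*N)*(-6 + L))
K(U, b) = -4 + b
(138830 + K(x(13, 5), -503)) - 116294 = (138830 + (-4 - 503)) - 116294 = (138830 - 507) - 116294 = 138323 - 116294 = 22029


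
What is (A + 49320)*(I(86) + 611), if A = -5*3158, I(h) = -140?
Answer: 15792630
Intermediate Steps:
A = -15790
(A + 49320)*(I(86) + 611) = (-15790 + 49320)*(-140 + 611) = 33530*471 = 15792630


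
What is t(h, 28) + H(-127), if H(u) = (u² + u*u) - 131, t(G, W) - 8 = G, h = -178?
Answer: 31957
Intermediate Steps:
t(G, W) = 8 + G
H(u) = -131 + 2*u² (H(u) = (u² + u²) - 131 = 2*u² - 131 = -131 + 2*u²)
t(h, 28) + H(-127) = (8 - 178) + (-131 + 2*(-127)²) = -170 + (-131 + 2*16129) = -170 + (-131 + 32258) = -170 + 32127 = 31957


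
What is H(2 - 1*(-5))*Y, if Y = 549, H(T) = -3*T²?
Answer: -80703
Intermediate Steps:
H(2 - 1*(-5))*Y = -3*(2 - 1*(-5))²*549 = -3*(2 + 5)²*549 = -3*7²*549 = -3*49*549 = -147*549 = -80703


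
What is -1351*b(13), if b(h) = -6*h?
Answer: 105378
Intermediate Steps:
-1351*b(13) = -(-8106)*13 = -1351*(-78) = 105378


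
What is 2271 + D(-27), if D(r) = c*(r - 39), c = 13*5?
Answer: -2019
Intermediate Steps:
c = 65
D(r) = -2535 + 65*r (D(r) = 65*(r - 39) = 65*(-39 + r) = -2535 + 65*r)
2271 + D(-27) = 2271 + (-2535 + 65*(-27)) = 2271 + (-2535 - 1755) = 2271 - 4290 = -2019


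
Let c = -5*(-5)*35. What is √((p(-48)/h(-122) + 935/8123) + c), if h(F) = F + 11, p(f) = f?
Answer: 8*√1235765628517/300551 ≈ 29.590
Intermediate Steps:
h(F) = 11 + F
c = 875 (c = 25*35 = 875)
√((p(-48)/h(-122) + 935/8123) + c) = √((-48/(11 - 122) + 935/8123) + 875) = √((-48/(-111) + 935*(1/8123)) + 875) = √((-48*(-1/111) + 935/8123) + 875) = √((16/37 + 935/8123) + 875) = √(164563/300551 + 875) = √(263146688/300551) = 8*√1235765628517/300551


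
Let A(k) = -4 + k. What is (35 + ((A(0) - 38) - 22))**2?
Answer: 841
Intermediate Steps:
(35 + ((A(0) - 38) - 22))**2 = (35 + (((-4 + 0) - 38) - 22))**2 = (35 + ((-4 - 38) - 22))**2 = (35 + (-42 - 22))**2 = (35 - 64)**2 = (-29)**2 = 841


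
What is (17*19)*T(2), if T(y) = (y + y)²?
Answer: 5168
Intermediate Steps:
T(y) = 4*y² (T(y) = (2*y)² = 4*y²)
(17*19)*T(2) = (17*19)*(4*2²) = 323*(4*4) = 323*16 = 5168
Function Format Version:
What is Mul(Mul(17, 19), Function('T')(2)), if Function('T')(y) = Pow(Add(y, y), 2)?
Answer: 5168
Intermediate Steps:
Function('T')(y) = Mul(4, Pow(y, 2)) (Function('T')(y) = Pow(Mul(2, y), 2) = Mul(4, Pow(y, 2)))
Mul(Mul(17, 19), Function('T')(2)) = Mul(Mul(17, 19), Mul(4, Pow(2, 2))) = Mul(323, Mul(4, 4)) = Mul(323, 16) = 5168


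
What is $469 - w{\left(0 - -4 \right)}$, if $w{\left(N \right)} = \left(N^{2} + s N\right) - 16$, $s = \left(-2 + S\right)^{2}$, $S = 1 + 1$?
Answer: $469$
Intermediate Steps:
$S = 2$
$s = 0$ ($s = \left(-2 + 2\right)^{2} = 0^{2} = 0$)
$w{\left(N \right)} = -16 + N^{2}$ ($w{\left(N \right)} = \left(N^{2} + 0 N\right) - 16 = \left(N^{2} + 0\right) - 16 = N^{2} - 16 = -16 + N^{2}$)
$469 - w{\left(0 - -4 \right)} = 469 - \left(-16 + \left(0 - -4\right)^{2}\right) = 469 - \left(-16 + \left(0 + 4\right)^{2}\right) = 469 - \left(-16 + 4^{2}\right) = 469 - \left(-16 + 16\right) = 469 - 0 = 469 + 0 = 469$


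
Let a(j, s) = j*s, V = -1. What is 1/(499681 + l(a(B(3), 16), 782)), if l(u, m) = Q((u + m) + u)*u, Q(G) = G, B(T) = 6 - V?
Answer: 1/612353 ≈ 1.6330e-6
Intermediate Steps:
B(T) = 7 (B(T) = 6 - 1*(-1) = 6 + 1 = 7)
l(u, m) = u*(m + 2*u) (l(u, m) = ((u + m) + u)*u = ((m + u) + u)*u = (m + 2*u)*u = u*(m + 2*u))
1/(499681 + l(a(B(3), 16), 782)) = 1/(499681 + (7*16)*(782 + 2*(7*16))) = 1/(499681 + 112*(782 + 2*112)) = 1/(499681 + 112*(782 + 224)) = 1/(499681 + 112*1006) = 1/(499681 + 112672) = 1/612353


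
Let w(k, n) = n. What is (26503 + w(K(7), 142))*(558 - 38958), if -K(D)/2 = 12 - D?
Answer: -1023168000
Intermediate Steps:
K(D) = -24 + 2*D (K(D) = -2*(12 - D) = -24 + 2*D)
(26503 + w(K(7), 142))*(558 - 38958) = (26503 + 142)*(558 - 38958) = 26645*(-38400) = -1023168000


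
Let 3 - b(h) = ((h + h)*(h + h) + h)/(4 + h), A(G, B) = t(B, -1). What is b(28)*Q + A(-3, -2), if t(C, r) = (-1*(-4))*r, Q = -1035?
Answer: 793813/8 ≈ 99227.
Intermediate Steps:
t(C, r) = 4*r
A(G, B) = -4 (A(G, B) = 4*(-1) = -4)
b(h) = 3 - (h + 4*h**2)/(4 + h) (b(h) = 3 - ((h + h)*(h + h) + h)/(4 + h) = 3 - ((2*h)*(2*h) + h)/(4 + h) = 3 - (4*h**2 + h)/(4 + h) = 3 - (h + 4*h**2)/(4 + h))
b(28)*Q + A(-3, -2) = (2*(6 + 28 - 2*28**2)/(4 + 28))*(-1035) - 4 = (2*(6 + 28 - 2*784)/32)*(-1035) - 4 = (2*(1/32)*(6 + 28 - 1568))*(-1035) - 4 = (2*(1/32)*(-1534))*(-1035) - 4 = -767/8*(-1035) - 4 = 793845/8 - 4 = 793813/8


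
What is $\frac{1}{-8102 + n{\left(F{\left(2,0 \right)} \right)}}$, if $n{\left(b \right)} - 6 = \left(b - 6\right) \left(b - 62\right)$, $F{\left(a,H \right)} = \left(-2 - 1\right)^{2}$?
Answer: $- \frac{1}{8255} \approx -0.00012114$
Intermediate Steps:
$F{\left(a,H \right)} = 9$ ($F{\left(a,H \right)} = \left(-3\right)^{2} = 9$)
$n{\left(b \right)} = 6 + \left(-62 + b\right) \left(-6 + b\right)$ ($n{\left(b \right)} = 6 + \left(b - 6\right) \left(b - 62\right) = 6 + \left(-6 + b\right) \left(-62 + b\right) = 6 + \left(-62 + b\right) \left(-6 + b\right)$)
$\frac{1}{-8102 + n{\left(F{\left(2,0 \right)} \right)}} = \frac{1}{-8102 + \left(378 + 9^{2} - 612\right)} = \frac{1}{-8102 + \left(378 + 81 - 612\right)} = \frac{1}{-8102 - 153} = \frac{1}{-8255} = - \frac{1}{8255}$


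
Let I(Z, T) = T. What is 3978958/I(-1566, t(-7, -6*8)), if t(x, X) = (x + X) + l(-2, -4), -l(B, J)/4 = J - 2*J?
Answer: -3978958/71 ≈ -56042.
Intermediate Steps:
l(B, J) = 4*J (l(B, J) = -4*(J - 2*J) = -(-4)*J = 4*J)
t(x, X) = -16 + X + x (t(x, X) = (x + X) + 4*(-4) = (X + x) - 16 = -16 + X + x)
3978958/I(-1566, t(-7, -6*8)) = 3978958/(-16 - 6*8 - 7) = 3978958/(-16 - 48 - 7) = 3978958/(-71) = 3978958*(-1/71) = -3978958/71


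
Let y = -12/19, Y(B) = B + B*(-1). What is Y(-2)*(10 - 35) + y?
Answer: -12/19 ≈ -0.63158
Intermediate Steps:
Y(B) = 0 (Y(B) = B - B = 0)
y = -12/19 (y = -12*1/19 = -12/19 ≈ -0.63158)
Y(-2)*(10 - 35) + y = 0*(10 - 35) - 12/19 = 0*(-25) - 12/19 = 0 - 12/19 = -12/19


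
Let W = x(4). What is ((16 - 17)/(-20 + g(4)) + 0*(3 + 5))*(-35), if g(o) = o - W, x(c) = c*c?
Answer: -35/32 ≈ -1.0938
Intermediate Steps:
x(c) = c²
W = 16 (W = 4² = 16)
g(o) = -16 + o (g(o) = o - 1*16 = o - 16 = -16 + o)
((16 - 17)/(-20 + g(4)) + 0*(3 + 5))*(-35) = ((16 - 17)/(-20 + (-16 + 4)) + 0*(3 + 5))*(-35) = (-1/(-20 - 12) + 0*8)*(-35) = (-1/(-32) + 0)*(-35) = (-1*(-1/32) + 0)*(-35) = (1/32 + 0)*(-35) = (1/32)*(-35) = -35/32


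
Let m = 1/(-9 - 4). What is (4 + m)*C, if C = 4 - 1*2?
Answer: 102/13 ≈ 7.8462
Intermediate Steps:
C = 2 (C = 4 - 2 = 2)
m = -1/13 (m = 1/(-13) = -1/13 ≈ -0.076923)
(4 + m)*C = (4 - 1/13)*2 = (51/13)*2 = 102/13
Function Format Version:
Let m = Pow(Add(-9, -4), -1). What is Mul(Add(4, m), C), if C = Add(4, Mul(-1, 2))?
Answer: Rational(102, 13) ≈ 7.8462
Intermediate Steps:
C = 2 (C = Add(4, -2) = 2)
m = Rational(-1, 13) (m = Pow(-13, -1) = Rational(-1, 13) ≈ -0.076923)
Mul(Add(4, m), C) = Mul(Add(4, Rational(-1, 13)), 2) = Mul(Rational(51, 13), 2) = Rational(102, 13)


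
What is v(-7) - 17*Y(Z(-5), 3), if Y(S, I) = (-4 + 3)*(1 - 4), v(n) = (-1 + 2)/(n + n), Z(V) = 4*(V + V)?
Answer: -715/14 ≈ -51.071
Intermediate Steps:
Z(V) = 8*V (Z(V) = 4*(2*V) = 8*V)
v(n) = 1/(2*n)
Y(S, I) = 3 (Y(S, I) = -1*(-3) = 3)
v(-7) - 17*Y(Z(-5), 3) = (½)/(-7) - 17*3 = (½)*(-⅐) - 51 = -1/14 - 51 = -715/14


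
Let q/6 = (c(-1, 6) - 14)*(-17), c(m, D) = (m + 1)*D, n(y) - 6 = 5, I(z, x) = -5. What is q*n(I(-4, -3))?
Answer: 15708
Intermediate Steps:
n(y) = 11 (n(y) = 6 + 5 = 11)
c(m, D) = D*(1 + m) (c(m, D) = (1 + m)*D = D*(1 + m))
q = 1428 (q = 6*((6*(1 - 1) - 14)*(-17)) = 6*((6*0 - 14)*(-17)) = 6*((0 - 14)*(-17)) = 6*(-14*(-17)) = 6*238 = 1428)
q*n(I(-4, -3)) = 1428*11 = 15708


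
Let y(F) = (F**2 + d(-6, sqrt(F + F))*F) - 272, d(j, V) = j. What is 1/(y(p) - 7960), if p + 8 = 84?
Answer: -1/2912 ≈ -0.00034341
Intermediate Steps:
p = 76 (p = -8 + 84 = 76)
y(F) = -272 + F**2 - 6*F (y(F) = (F**2 - 6*F) - 272 = -272 + F**2 - 6*F)
1/(y(p) - 7960) = 1/((-272 + 76**2 - 6*76) - 7960) = 1/((-272 + 5776 - 456) - 7960) = 1/(5048 - 7960) = 1/(-2912) = -1/2912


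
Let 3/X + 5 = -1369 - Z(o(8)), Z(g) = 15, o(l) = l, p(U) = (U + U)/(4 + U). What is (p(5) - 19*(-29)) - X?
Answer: 2300656/4167 ≈ 552.11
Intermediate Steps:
p(U) = 2*U/(4 + U) (p(U) = (2*U)/(4 + U) = 2*U/(4 + U))
X = -1/463 (X = 3/(-5 + (-1369 - 1*15)) = 3/(-5 + (-1369 - 15)) = 3/(-5 - 1384) = 3/(-1389) = 3*(-1/1389) = -1/463 ≈ -0.0021598)
(p(5) - 19*(-29)) - X = (2*5/(4 + 5) - 19*(-29)) - 1*(-1/463) = (2*5/9 + 551) + 1/463 = (2*5*(⅑) + 551) + 1/463 = (10/9 + 551) + 1/463 = 4969/9 + 1/463 = 2300656/4167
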